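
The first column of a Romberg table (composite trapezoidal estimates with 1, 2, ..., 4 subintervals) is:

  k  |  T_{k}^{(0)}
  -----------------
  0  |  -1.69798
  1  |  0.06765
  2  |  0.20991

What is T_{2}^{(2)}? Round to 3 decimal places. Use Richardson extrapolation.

0.231

Richardson extrapolation on the trapezoidal column (denominator 4−1=3):
T_{1}^{(1)} = 0.06765 + (0.06765 − (-1.69798))/3 = 0.65619
T_{2}^{(1)} = 0.20991 + (0.20991 − 0.06765)/3 = 0.25733
T_{2}^{(2)} = 0.25733 + (0.25733 − 0.65619)/15 = 0.23074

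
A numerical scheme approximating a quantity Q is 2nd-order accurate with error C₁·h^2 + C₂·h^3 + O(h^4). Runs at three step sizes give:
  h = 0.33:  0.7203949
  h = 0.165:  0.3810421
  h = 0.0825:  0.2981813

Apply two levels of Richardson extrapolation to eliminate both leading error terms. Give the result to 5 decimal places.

0.27094

First eliminate the h^2 term (factor 2^2 = 4):
  B₁ = (4·0.3810421 − 0.7203949)/3 = 0.2679245
  B₂ = (4·0.2981813 − 0.3810421)/3 = 0.2705610
Then eliminate the h^3 term (factor 2^3 = 8):
  (8·0.2705610 − 0.2679245)/7 = 0.2709376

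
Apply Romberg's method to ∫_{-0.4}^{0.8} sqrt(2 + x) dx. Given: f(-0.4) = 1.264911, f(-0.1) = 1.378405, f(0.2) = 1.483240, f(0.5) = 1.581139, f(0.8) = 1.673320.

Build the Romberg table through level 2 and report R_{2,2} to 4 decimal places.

R_{0,0} (trapezoid, 1 panel, h=1.2000): 1.762939
R_{1,0} (trapezoid, 2 panels, h=0.6000): 1.771413
R_{2,0} (trapezoid, 4 panels, h=0.3000): 1.773570
R_{1,1} = 1.771413 + (1.771413 − 1.762939)/3 = 1.774238
R_{2,1} = 1.773570 + (1.773570 − 1.771413)/3 = 1.774289
R_{2,2} = 1.774289 + (1.774289 − 1.774238)/15 = 1.774292

1.7743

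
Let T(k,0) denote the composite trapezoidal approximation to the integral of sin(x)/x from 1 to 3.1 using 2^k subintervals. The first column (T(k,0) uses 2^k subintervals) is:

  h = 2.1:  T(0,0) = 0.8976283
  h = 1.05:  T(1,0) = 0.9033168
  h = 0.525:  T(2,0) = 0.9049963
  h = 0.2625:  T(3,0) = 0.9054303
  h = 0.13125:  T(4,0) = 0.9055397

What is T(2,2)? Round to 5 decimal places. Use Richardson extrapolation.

Richardson extrapolation on the trapezoidal column (denominator 4−1=3):
T(1,1) = 0.9033168 + (0.9033168 − 0.8976283)/3 = 0.9052130
T(2,1) = 0.9049963 + (0.9049963 − 0.9033168)/3 = 0.9055561
T(2,2) = 0.9055561 + (0.9055561 − 0.9052130)/15 = 0.9055790

0.90558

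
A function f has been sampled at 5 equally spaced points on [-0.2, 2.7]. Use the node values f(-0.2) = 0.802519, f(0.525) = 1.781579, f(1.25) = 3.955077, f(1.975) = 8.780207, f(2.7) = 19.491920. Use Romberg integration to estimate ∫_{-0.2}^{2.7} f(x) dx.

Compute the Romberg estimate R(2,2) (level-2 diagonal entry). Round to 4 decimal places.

16.9972

R(0,0) (trapezoid, 1 panel, h=2.9000): 29.426937
R(1,0) (trapezoid, 2 panels, h=1.4500): 20.448330
R(2,0) (trapezoid, 4 panels, h=0.7250): 17.881460
R(1,1) = 20.448330 + (20.448330 − 29.426937)/3 = 17.455461
R(2,1) = 17.881460 + (17.881460 − 20.448330)/3 = 17.025837
R(2,2) = 17.025837 + (17.025837 − 17.455461)/15 = 16.997195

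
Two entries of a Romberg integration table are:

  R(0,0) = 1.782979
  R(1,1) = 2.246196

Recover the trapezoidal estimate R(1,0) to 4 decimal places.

2.1304

From R(1,1) = (4·R(1,0) − R(0,0))/3, solve for R(1,0):
4·R(1,0) = 3·2.246196 + 1.782979 = 8.521567
R(1,0) = 2.130392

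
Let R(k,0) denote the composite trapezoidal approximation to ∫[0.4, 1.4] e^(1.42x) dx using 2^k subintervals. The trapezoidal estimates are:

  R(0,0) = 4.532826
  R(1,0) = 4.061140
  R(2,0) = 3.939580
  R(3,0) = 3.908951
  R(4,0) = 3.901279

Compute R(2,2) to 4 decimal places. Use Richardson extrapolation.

3.8987

Richardson extrapolation on the trapezoidal column (denominator 4−1=3):
R(1,1) = (4·4.061140 − 4.532826) / 3 = 3.903911
R(2,1) = (4·3.939580 − 4.061140) / 3 = 3.899060
R(2,2) = 3.899060 + (3.899060 − 3.903911)/15 = 3.898737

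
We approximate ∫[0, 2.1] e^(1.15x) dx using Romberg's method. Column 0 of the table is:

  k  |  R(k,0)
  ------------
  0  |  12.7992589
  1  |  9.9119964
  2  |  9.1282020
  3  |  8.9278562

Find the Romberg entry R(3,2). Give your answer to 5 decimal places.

8.86068

Richardson extrapolation on the trapezoidal column (denominator 4−1=3):
R(2,1) = 9.1282020 + (9.1282020 − 9.9119964)/3 = 8.8669372
R(3,1) = 8.9278562 + (8.9278562 − 9.1282020)/3 = 8.8610743
R(3,2) = (16·8.8610743 − 8.8669372) / 15 = 8.8606834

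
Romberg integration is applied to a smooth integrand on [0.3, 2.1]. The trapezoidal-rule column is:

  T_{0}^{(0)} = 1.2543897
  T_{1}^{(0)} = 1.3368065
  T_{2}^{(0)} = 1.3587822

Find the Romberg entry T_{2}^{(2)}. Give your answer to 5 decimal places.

1.36623

T_{1}^{(1)} = 1.3368065 + (1.3368065 − 1.2543897)/3 = 1.3642788
T_{2}^{(1)} = (4·1.3587822 − 1.3368065) / 3 = 1.3661074
T_{2}^{(2)} = (16·1.3661074 − 1.3642788) / 15 = 1.3662293
(Column j=1 coincides with Simpson's rule on the same nodes.)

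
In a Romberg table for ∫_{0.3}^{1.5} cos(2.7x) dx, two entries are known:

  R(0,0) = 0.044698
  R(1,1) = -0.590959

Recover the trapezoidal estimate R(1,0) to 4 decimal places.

From R(1,1) = (4·R(1,0) − R(0,0))/3, solve for R(1,0):
4·R(1,0) = 3·(-0.590959) + 0.044698 = -1.728179
R(1,0) = -0.432045

-0.4320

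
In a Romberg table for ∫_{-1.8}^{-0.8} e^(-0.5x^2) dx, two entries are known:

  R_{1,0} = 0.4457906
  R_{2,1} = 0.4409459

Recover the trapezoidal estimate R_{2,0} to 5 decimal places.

From R_{2,1} = (4·R_{2,0} − R_{1,0})/3, solve for R_{2,0}:
4·R_{2,0} = 3·0.4409459 + 0.4457906 = 1.7686283
R_{2,0} = 0.4421571

0.44216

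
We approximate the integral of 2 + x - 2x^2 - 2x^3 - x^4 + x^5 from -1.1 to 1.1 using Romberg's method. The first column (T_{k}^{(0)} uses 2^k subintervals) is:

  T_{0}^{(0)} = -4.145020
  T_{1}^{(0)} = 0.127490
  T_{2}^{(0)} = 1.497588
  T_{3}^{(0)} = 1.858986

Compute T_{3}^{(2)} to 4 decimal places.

1.9811

T_{2}^{(1)} = (4·1.497588 − 0.127490) / 3 = 1.954287
T_{3}^{(1)} = (4·1.858986 − 1.497588) / 3 = 1.979452
T_{3}^{(2)} = (16·1.979452 − 1.954287) / 15 = 1.981130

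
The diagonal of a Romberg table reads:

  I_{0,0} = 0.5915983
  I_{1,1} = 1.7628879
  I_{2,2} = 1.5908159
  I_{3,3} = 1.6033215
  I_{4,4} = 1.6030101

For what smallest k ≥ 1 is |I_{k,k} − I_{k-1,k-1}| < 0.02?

|I_{1,1} − I_{0,0}| = 1.1712896 ≥ 0.02
|I_{2,2} − I_{1,1}| = 0.1720720 ≥ 0.02
|I_{3,3} − I_{2,2}| = 0.0125056 < 0.02

k = 3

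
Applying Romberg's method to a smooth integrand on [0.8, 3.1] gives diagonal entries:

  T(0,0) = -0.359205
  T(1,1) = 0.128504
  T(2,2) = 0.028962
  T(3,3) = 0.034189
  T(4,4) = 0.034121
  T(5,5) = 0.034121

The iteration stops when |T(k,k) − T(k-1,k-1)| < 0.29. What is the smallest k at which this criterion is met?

k = 2

|T(1,1) − T(0,0)| = 0.487709 ≥ 0.29
|T(2,2) − T(1,1)| = 0.099542 < 0.29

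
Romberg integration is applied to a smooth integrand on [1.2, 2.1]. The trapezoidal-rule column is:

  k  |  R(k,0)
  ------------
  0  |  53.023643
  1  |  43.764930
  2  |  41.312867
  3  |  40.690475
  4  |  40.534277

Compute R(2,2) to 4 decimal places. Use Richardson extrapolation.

40.4833

R(1,1) = (4·43.764930 − 53.023643) / 3 = 40.678692
R(2,1) = (4·41.312867 − 43.764930) / 3 = 40.495513
R(2,2) = 40.495513 + (40.495513 − 40.678692)/15 = 40.483301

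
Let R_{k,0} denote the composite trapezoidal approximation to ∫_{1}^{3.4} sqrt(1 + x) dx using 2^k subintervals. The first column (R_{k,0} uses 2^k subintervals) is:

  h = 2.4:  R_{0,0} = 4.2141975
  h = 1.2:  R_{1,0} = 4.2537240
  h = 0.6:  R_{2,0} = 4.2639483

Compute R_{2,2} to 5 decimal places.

Richardson extrapolation on the trapezoidal column (denominator 4−1=3):
R_{1,1} = (4·4.2537240 − 4.2141975) / 3 = 4.2668995
R_{2,1} = 4.2639483 + (4.2639483 − 4.2537240)/3 = 4.2673564
R_{2,2} = 4.2673564 + (4.2673564 − 4.2668995)/15 = 4.2673869

4.26739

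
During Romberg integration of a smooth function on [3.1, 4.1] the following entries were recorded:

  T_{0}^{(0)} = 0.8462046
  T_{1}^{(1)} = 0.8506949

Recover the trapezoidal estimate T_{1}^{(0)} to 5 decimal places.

From T_{1}^{(1)} = (4·T_{1}^{(0)} − T_{0}^{(0)})/3, solve for T_{1}^{(0)}:
4·T_{1}^{(0)} = 3·0.8506949 + 0.8462046 = 3.3982893
T_{1}^{(0)} = 0.8495723

0.84957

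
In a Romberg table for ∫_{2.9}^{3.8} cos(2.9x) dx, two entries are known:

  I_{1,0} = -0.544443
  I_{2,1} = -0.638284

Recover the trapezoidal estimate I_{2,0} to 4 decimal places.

-0.6148

From I_{2,1} = (4·I_{2,0} − I_{1,0})/3, solve for I_{2,0}:
4·I_{2,0} = 3·(-0.638284) + (-0.544443) = -2.459295
I_{2,0} = -0.614824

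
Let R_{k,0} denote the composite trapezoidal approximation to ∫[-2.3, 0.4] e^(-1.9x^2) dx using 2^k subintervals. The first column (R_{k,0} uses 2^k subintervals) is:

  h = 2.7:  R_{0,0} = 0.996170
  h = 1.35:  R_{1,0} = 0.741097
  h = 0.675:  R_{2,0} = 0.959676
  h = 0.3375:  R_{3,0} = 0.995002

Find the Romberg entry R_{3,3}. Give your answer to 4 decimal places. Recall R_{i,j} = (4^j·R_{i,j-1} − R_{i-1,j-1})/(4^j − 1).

Richardson extrapolation on the trapezoidal column (denominator 4−1=3):
R_{1,1} = (4·0.741097 − 0.996170) / 3 = 0.656073
R_{2,1} = 0.959676 + (0.959676 − 0.741097)/3 = 1.032536
R_{3,1} = 0.995002 + (0.995002 − 0.959676)/3 = 1.006777
R_{2,2} = 1.032536 + (1.032536 − 0.656073)/15 = 1.057634
R_{3,2} = 1.006777 + (1.006777 − 1.032536)/15 = 1.005060
R_{3,3} = (64·1.005060 − 1.057634) / 63 = 1.004225
(Column j=1 coincides with Simpson's rule on the same nodes.)

1.0042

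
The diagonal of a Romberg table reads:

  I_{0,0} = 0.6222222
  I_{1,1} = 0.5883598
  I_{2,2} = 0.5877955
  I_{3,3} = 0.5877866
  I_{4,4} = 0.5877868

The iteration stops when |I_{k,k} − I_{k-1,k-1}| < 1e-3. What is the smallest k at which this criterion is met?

|I_{1,1} − I_{0,0}| = 0.0338624 ≥ 1e-3
|I_{2,2} − I_{1,1}| = 0.0005643 < 1e-3

k = 2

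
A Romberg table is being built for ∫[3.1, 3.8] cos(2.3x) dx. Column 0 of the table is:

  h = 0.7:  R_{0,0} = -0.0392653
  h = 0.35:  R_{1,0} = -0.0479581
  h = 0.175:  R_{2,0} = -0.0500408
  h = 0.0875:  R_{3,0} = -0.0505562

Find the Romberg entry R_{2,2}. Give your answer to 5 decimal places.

-0.05073

Richardson extrapolation on the trapezoidal column (denominator 4−1=3):
R_{1,1} = -0.0479581 + (-0.0479581 − (-0.0392653))/3 = -0.0508557
R_{2,1} = (4·(-0.0500408) − (-0.0479581)) / 3 = -0.0507350
R_{2,2} = -0.0507350 + (-0.0507350 − (-0.0508557))/15 = -0.0507270
(Column j=1 coincides with Simpson's rule on the same nodes.)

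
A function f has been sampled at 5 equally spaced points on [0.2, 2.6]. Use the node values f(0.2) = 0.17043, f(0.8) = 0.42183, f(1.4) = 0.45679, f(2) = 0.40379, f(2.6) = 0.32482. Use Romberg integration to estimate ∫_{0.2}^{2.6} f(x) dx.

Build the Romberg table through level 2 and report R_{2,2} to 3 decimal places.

0.943

R_{0,0} (trapezoid, 1 panel, h=2.4000): 0.59430
R_{1,0} (trapezoid, 2 panels, h=1.2000): 0.84530
R_{2,0} (trapezoid, 4 panels, h=0.6000): 0.91802
R_{1,1} = 0.84530 + (0.84530 − 0.59430)/3 = 0.92897
R_{2,1} = 0.91802 + (0.91802 − 0.84530)/3 = 0.94226
R_{2,2} = 0.94226 + (0.94226 − 0.92897)/15 = 0.94315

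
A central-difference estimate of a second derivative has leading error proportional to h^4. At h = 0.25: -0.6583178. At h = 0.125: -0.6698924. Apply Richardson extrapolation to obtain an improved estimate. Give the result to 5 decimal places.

-0.67066

Extrapolated value = (16·A(h/2) − A(h)) / (16 − 1)
= (16·(-0.6698924) − (-0.6583178)) / 15
= -10.0599606 / 15 = -0.6706640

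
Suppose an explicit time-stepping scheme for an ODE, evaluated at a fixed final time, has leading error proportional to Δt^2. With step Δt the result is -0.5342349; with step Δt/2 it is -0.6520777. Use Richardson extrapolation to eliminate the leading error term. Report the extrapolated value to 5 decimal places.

The leading error scales as Δt^2; refining by a factor of 2 reduces it by 2^2 = 4.
Extrapolated value = (4·A(Δt/2) − A(Δt)) / (4 − 1)
= (4·(-0.6520777) − (-0.5342349)) / 3
= -2.0740759 / 3 = -0.6913586

-0.69136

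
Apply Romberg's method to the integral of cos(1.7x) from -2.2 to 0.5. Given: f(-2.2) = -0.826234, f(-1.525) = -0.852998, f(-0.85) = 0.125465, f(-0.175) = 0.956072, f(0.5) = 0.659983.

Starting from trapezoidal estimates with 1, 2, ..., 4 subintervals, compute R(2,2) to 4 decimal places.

0.1092

R(0,0) (trapezoid, 1 panel, h=2.7000): -0.224439
R(1,0) (trapezoid, 2 panels, h=1.3500): 0.057158
R(2,0) (trapezoid, 4 panels, h=0.6750): 0.098154
R(1,1) = 0.057158 + (0.057158 − (-0.224439))/3 = 0.151024
R(2,1) = 0.098154 + (0.098154 − 0.057158)/3 = 0.111819
R(2,2) = 0.111819 + (0.111819 − 0.151024)/15 = 0.109205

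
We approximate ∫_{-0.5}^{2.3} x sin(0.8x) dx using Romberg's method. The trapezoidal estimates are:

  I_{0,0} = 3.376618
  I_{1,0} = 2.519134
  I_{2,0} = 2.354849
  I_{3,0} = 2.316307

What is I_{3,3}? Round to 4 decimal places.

2.3037

Richardson extrapolation on the trapezoidal column (denominator 4−1=3):
I_{1,1} = (4·2.519134 − 3.376618) / 3 = 2.233306
I_{2,1} = (4·2.354849 − 2.519134) / 3 = 2.300087
I_{3,1} = 2.316307 + (2.316307 − 2.354849)/3 = 2.303460
I_{2,2} = 2.300087 + (2.300087 − 2.233306)/15 = 2.304539
I_{3,2} = (16·2.303460 − 2.300087) / 15 = 2.303685
I_{3,3} = (64·2.303685 − 2.304539) / 63 = 2.303671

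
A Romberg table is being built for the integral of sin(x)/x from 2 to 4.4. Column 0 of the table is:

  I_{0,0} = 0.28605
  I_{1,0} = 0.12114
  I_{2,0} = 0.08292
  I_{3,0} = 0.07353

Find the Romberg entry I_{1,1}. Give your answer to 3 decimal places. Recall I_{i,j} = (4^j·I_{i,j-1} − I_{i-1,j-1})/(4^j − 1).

Richardson extrapolation on the trapezoidal column (denominator 4−1=3):
I_{1,1} = 0.12114 + (0.12114 − 0.28605)/3 = 0.06617

0.066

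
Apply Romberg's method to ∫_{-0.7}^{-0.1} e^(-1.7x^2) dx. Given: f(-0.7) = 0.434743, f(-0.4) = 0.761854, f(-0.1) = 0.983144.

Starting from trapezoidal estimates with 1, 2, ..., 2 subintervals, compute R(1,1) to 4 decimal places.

0.4465

R(0,0) (trapezoid, 1 panel, h=0.6000): 0.425366
R(1,0) (trapezoid, 2 panels, h=0.3000): 0.441239
R(1,1) = 0.441239 + (0.441239 − 0.425366)/3 = 0.446530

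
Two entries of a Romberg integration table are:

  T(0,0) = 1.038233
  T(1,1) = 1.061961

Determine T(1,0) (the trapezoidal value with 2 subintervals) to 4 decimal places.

1.0560

From T(1,1) = (4·T(1,0) − T(0,0))/3, solve for T(1,0):
4·T(1,0) = 3·1.061961 + 1.038233 = 4.224116
T(1,0) = 1.056029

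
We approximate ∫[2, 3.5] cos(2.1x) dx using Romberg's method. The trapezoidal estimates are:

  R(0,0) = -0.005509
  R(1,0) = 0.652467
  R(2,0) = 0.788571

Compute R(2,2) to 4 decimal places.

Richardson extrapolation on the trapezoidal column (denominator 4−1=3):
R(1,1) = 0.652467 + (0.652467 − (-0.005509))/3 = 0.871792
R(2,1) = 0.788571 + (0.788571 − 0.652467)/3 = 0.833939
R(2,2) = 0.833939 + (0.833939 − 0.871792)/15 = 0.831415
(Column j=1 coincides with Simpson's rule on the same nodes.)

0.8314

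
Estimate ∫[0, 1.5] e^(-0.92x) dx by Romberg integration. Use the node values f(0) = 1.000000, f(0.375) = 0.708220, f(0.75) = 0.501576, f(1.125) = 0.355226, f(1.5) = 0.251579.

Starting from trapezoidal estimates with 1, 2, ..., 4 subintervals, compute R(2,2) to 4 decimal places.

0.8135

R(0,0) (trapezoid, 1 panel, h=1.5000): 0.938684
R(1,0) (trapezoid, 2 panels, h=0.7500): 0.845524
R(2,0) (trapezoid, 4 panels, h=0.3750): 0.821554
R(1,1) = 0.845524 + (0.845524 − 0.938684)/3 = 0.814471
R(2,1) = 0.821554 + (0.821554 − 0.845524)/3 = 0.813564
R(2,2) = 0.813564 + (0.813564 − 0.814471)/15 = 0.813504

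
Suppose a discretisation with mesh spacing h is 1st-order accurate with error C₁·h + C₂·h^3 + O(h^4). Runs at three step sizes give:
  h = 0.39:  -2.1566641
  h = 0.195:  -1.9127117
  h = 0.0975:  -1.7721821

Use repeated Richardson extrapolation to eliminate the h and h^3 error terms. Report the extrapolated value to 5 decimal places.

-1.62635

First eliminate the h term (factor 2^1 = 2):
  B₁ = (2·(-1.9127117) − (-2.1566641))/1 = -1.6687593
  B₂ = (2·(-1.7721821) − (-1.9127117))/1 = -1.6316525
Then eliminate the h^3 term (factor 2^3 = 8):
  (8·(-1.6316525) − (-1.6687593))/7 = -1.6263515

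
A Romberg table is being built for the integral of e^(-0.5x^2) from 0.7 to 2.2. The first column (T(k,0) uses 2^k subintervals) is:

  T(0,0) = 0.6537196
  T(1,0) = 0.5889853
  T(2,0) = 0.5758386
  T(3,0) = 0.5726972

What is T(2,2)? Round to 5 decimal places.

0.57173

T(1,1) = 0.5889853 + (0.5889853 − 0.6537196)/3 = 0.5674072
T(2,1) = (4·0.5758386 − 0.5889853) / 3 = 0.5714564
T(2,2) = (16·0.5714564 − 0.5674072) / 15 = 0.5717263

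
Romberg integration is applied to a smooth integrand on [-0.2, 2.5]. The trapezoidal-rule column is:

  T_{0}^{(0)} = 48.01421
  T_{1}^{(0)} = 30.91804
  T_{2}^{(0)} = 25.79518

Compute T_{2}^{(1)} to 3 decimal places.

24.088

Richardson extrapolation on the trapezoidal column (denominator 4−1=3):
T_{2}^{(1)} = (4·25.79518 − 30.91804) / 3 = 24.08756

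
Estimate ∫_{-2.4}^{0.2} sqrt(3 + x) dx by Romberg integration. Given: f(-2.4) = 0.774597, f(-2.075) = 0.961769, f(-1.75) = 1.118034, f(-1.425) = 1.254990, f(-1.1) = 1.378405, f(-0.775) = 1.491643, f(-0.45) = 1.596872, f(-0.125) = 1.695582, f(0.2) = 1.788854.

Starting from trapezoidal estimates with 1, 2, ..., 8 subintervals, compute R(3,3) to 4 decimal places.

3.5064

R(0,0) (trapezoid, 1 panel, h=2.6000): 3.332486
R(1,0) (trapezoid, 2 panels, h=1.3000): 3.458170
R(2,0) (trapezoid, 4 panels, h=0.6500): 3.493774
R(3,0) (trapezoid, 8 panels, h=0.3250): 3.503182
R(1,1) = 3.458170 + (3.458170 − 3.332486)/3 = 3.500065
R(2,1) = 3.493774 + (3.493774 − 3.458170)/3 = 3.505642
R(3,1) = 3.503182 + (3.503182 − 3.493774)/3 = 3.506318
R(2,2) = 3.505642 + (3.505642 − 3.500065)/15 = 3.506014
R(3,2) = 3.506318 + (3.506318 − 3.505642)/15 = 3.506363
R(3,3) = 3.506363 + (3.506363 − 3.506014)/63 = 3.506369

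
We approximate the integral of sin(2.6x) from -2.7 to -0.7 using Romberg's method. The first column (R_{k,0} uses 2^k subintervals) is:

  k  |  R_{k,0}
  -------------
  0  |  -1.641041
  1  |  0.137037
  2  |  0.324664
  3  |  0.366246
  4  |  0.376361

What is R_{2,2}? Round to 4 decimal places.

0.3644

Richardson extrapolation on the trapezoidal column (denominator 4−1=3):
R_{1,1} = 0.137037 + (0.137037 − (-1.641041))/3 = 0.729730
R_{2,1} = (4·0.324664 − 0.137037) / 3 = 0.387206
R_{2,2} = 0.387206 + (0.387206 − 0.729730)/15 = 0.364371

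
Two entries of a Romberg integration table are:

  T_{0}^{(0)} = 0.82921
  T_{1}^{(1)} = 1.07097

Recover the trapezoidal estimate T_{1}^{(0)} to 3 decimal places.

From T_{1}^{(1)} = (4·T_{1}^{(0)} − T_{0}^{(0)})/3, solve for T_{1}^{(0)}:
4·T_{1}^{(0)} = 3·1.07097 + 0.82921 = 4.04212
T_{1}^{(0)} = 1.01053

1.011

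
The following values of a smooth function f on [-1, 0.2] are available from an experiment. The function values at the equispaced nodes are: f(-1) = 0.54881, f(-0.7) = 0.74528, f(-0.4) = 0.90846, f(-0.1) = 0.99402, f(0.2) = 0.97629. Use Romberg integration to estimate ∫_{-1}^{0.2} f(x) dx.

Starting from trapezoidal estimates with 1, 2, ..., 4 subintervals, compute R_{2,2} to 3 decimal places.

R_{0,0} (trapezoid, 1 panel, h=1.2000): 0.91506
R_{1,0} (trapezoid, 2 panels, h=0.6000): 1.00261
R_{2,0} (trapezoid, 4 panels, h=0.3000): 1.02309
R_{1,1} = 1.00261 + (1.00261 − 0.91506)/3 = 1.03179
R_{2,1} = 1.02309 + (1.02309 − 1.00261)/3 = 1.02992
R_{2,2} = 1.02992 + (1.02992 − 1.03179)/15 = 1.02980

1.030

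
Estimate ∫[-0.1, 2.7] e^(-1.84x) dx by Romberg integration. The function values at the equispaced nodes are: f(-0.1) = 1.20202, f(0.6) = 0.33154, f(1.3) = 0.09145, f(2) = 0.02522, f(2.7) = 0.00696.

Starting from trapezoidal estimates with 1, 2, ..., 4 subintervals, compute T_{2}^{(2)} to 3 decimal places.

0.653

T_{0}^{(0)} (trapezoid, 1 panel, h=2.8000): 1.69257
T_{1}^{(0)} (trapezoid, 2 panels, h=1.4000): 0.97432
T_{2}^{(0)} (trapezoid, 4 panels, h=0.7000): 0.73689
T_{1}^{(1)} = 0.97432 + (0.97432 − 1.69257)/3 = 0.73490
T_{2}^{(1)} = 0.73689 + (0.73689 − 0.97432)/3 = 0.65775
T_{2}^{(2)} = 0.65775 + (0.65775 − 0.73490)/15 = 0.65261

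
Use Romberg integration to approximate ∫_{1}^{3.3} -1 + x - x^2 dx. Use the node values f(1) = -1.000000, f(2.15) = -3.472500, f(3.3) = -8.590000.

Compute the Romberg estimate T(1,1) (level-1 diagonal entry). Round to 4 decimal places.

-9.0007

T(0,0) (trapezoid, 1 panel, h=2.3000): -11.028500
T(1,0) (trapezoid, 2 panels, h=1.1500): -9.507625
T(1,1) = -9.507625 + (-9.507625 − (-11.028500))/3 = -9.000667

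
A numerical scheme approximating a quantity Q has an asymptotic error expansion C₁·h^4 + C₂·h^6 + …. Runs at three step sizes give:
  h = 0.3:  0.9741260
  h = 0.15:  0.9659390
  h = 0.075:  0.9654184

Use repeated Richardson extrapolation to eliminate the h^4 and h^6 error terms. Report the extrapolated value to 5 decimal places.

0.96538

First eliminate the h^4 term (factor 2^4 = 16):
  B₁ = (16·0.9659390 − 0.9741260)/15 = 0.9653932
  B₂ = (16·0.9654184 − 0.9659390)/15 = 0.9653837
Then eliminate the h^6 term (factor 2^6 = 64):
  (64·0.9653837 − 0.9653932)/63 = 0.9653835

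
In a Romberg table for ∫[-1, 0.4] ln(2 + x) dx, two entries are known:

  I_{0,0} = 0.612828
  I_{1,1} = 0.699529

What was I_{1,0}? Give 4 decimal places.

From I_{1,1} = (4·I_{1,0} − I_{0,0})/3, solve for I_{1,0}:
4·I_{1,0} = 3·0.699529 + 0.612828 = 2.711415
I_{1,0} = 0.677854

0.6779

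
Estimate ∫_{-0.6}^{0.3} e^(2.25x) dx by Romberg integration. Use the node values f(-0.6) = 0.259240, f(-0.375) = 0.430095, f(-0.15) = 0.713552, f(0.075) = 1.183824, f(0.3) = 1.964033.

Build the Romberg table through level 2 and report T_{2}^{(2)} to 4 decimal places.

T_{0}^{(0)} (trapezoid, 1 panel, h=0.9000): 1.000473
T_{1}^{(0)} (trapezoid, 2 panels, h=0.4500): 0.821335
T_{2}^{(0)} (trapezoid, 4 panels, h=0.2250): 0.773799
T_{1}^{(1)} = 0.821335 + (0.821335 − 1.000473)/3 = 0.761622
T_{2}^{(1)} = 0.773799 + (0.773799 − 0.821335)/3 = 0.757954
T_{2}^{(2)} = 0.757954 + (0.757954 − 0.761622)/15 = 0.757709

0.7577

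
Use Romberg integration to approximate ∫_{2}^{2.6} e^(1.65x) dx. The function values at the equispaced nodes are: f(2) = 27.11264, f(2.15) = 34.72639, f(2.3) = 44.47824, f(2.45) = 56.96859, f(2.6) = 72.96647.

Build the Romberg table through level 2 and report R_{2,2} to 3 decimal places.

27.790

R_{0,0} (trapezoid, 1 panel, h=0.6000): 30.02373
R_{1,0} (trapezoid, 2 panels, h=0.3000): 28.35534
R_{2,0} (trapezoid, 4 panels, h=0.1500): 27.93192
R_{1,1} = 28.35534 + (28.35534 − 30.02373)/3 = 27.79921
R_{2,1} = 27.93192 + (27.93192 − 28.35534)/3 = 27.79078
R_{2,2} = 27.79078 + (27.79078 − 27.79921)/15 = 27.79022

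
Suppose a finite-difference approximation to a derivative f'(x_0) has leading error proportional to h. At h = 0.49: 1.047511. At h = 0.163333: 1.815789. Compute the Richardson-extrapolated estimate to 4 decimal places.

2.1999

Extrapolated value = (3·A(h/3) − A(h)) / (3 − 1)
= (3·1.815789 − 1.047511) / 2
= 4.399856 / 2 = 2.199928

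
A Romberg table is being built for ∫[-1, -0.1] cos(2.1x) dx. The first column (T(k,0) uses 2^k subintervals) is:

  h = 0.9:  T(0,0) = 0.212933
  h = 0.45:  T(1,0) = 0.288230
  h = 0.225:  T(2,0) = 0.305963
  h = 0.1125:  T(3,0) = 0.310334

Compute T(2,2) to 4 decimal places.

0.3118

Richardson extrapolation on the trapezoidal column (denominator 4−1=3):
T(1,1) = (4·0.288230 − 0.212933) / 3 = 0.313329
T(2,1) = (4·0.305963 − 0.288230) / 3 = 0.311874
T(2,2) = 0.311874 + (0.311874 − 0.313329)/15 = 0.311777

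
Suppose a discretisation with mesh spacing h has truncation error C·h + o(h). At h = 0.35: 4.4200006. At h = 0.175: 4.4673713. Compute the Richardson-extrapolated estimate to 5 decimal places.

Extrapolated value = (2·A(h/2) − A(h)) / (2 − 1)
= (2·4.4673713 − 4.4200006) / 1
= 4.5147420 / 1 = 4.5147420

4.51474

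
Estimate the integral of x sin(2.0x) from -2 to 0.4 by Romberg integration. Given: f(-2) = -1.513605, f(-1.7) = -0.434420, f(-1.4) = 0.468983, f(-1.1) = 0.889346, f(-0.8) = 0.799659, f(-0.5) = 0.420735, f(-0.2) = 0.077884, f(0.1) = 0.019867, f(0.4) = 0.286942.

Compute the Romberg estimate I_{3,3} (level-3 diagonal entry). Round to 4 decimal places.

I_{0,0} (trapezoid, 1 panel, h=2.4000): -1.471996
I_{1,0} (trapezoid, 2 panels, h=1.2000): 0.223593
I_{2,0} (trapezoid, 4 panels, h=0.6000): 0.439917
I_{3,0} (trapezoid, 8 panels, h=0.3000): 0.488617
I_{1,1} = 0.223593 + (0.223593 − (-1.471996))/3 = 0.788789
I_{2,1} = 0.439917 + (0.439917 − 0.223593)/3 = 0.512025
I_{3,1} = 0.488617 + (0.488617 − 0.439917)/3 = 0.504850
I_{2,2} = 0.512025 + (0.512025 − 0.788789)/15 = 0.493574
I_{3,2} = 0.504850 + (0.504850 − 0.512025)/15 = 0.504372
I_{3,3} = 0.504372 + (0.504372 − 0.493574)/63 = 0.504543

0.5045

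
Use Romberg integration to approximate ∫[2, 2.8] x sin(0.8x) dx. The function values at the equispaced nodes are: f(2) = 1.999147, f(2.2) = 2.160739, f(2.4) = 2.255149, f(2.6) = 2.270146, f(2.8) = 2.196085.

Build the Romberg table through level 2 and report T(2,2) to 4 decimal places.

T(0,0) (trapezoid, 1 panel, h=0.8000): 1.678093
T(1,0) (trapezoid, 2 panels, h=0.4000): 1.741106
T(2,0) (trapezoid, 4 panels, h=0.2000): 1.756730
T(1,1) = 1.741106 + (1.741106 − 1.678093)/3 = 1.762110
T(2,1) = 1.756730 + (1.756730 − 1.741106)/3 = 1.761938
T(2,2) = 1.761938 + (1.761938 − 1.762110)/15 = 1.761927

1.7619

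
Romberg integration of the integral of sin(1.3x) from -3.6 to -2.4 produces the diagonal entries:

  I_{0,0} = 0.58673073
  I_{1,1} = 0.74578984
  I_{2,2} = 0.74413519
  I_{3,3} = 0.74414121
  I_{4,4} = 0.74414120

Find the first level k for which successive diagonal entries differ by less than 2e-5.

k = 3

|I_{1,1} − I_{0,0}| = 0.15905911 ≥ 2e-5
|I_{2,2} − I_{1,1}| = 0.00165465 ≥ 2e-5
|I_{3,3} − I_{2,2}| = 0.00000602 < 2e-5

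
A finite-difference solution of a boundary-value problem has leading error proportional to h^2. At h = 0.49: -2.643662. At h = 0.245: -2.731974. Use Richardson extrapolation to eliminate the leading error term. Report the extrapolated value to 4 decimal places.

-2.7614

Extrapolated value = (4·A(h/2) − A(h)) / (4 − 1)
= (4·(-2.731974) − (-2.643662)) / 3
= -8.284234 / 3 = -2.761411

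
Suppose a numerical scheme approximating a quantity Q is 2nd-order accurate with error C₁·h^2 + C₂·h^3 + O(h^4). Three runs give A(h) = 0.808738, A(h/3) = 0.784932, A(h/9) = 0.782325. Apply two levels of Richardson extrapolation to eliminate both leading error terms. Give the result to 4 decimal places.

First eliminate the h^2 term (factor 3^2 = 9):
  B₁ = (9·0.784932 − 0.808738)/8 = 0.781956
  B₂ = (9·0.782325 − 0.784932)/8 = 0.781999
Then eliminate the h^3 term (factor 3^3 = 27):
  (27·0.781999 − 0.781956)/26 = 0.782001

0.7820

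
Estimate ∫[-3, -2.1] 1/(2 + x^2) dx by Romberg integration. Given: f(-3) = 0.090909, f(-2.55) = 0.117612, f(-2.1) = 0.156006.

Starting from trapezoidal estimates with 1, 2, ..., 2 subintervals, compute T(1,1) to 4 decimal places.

T(0,0) (trapezoid, 1 panel, h=0.9000): 0.111112
T(1,0) (trapezoid, 2 panels, h=0.4500): 0.108481
T(1,1) = 0.108481 + (0.108481 − 0.111112)/3 = 0.107604

0.1076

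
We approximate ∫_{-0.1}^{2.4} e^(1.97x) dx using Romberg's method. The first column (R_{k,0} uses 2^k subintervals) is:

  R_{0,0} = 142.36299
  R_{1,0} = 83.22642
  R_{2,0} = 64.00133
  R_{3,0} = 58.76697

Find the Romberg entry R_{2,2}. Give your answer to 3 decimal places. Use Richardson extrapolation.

57.198

Richardson extrapolation on the trapezoidal column (denominator 4−1=3):
R_{1,1} = 83.22642 + (83.22642 − 142.36299)/3 = 63.51423
R_{2,1} = 64.00133 + (64.00133 − 83.22642)/3 = 57.59297
R_{2,2} = 57.59297 + (57.59297 − 63.51423)/15 = 57.19822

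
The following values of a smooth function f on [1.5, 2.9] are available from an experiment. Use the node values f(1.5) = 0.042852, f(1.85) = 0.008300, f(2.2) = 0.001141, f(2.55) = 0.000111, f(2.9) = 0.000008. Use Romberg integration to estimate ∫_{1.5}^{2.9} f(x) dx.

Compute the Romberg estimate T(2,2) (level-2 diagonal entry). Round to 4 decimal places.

0.0091

T(0,0) (trapezoid, 1 panel, h=1.4000): 0.030002
T(1,0) (trapezoid, 2 panels, h=0.7000): 0.015800
T(2,0) (trapezoid, 4 panels, h=0.3500): 0.010844
T(1,1) = 0.015800 + (0.015800 − 0.030002)/3 = 0.011066
T(2,1) = 0.010844 + (0.010844 − 0.015800)/3 = 0.009192
T(2,2) = 0.009192 + (0.009192 − 0.011066)/15 = 0.009067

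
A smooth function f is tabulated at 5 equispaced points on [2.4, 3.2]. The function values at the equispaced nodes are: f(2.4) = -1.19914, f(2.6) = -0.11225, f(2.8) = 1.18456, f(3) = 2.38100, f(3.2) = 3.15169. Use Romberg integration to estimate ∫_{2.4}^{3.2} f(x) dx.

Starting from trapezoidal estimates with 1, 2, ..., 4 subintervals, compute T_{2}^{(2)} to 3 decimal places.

T_{0}^{(0)} (trapezoid, 1 panel, h=0.8000): 0.78102
T_{1}^{(0)} (trapezoid, 2 panels, h=0.4000): 0.86433
T_{2}^{(0)} (trapezoid, 4 panels, h=0.2000): 0.88592
T_{1}^{(1)} = 0.86433 + (0.86433 − 0.78102)/3 = 0.89210
T_{2}^{(1)} = 0.88592 + (0.88592 − 0.86433)/3 = 0.89312
T_{2}^{(2)} = 0.89312 + (0.89312 − 0.89210)/15 = 0.89319

0.893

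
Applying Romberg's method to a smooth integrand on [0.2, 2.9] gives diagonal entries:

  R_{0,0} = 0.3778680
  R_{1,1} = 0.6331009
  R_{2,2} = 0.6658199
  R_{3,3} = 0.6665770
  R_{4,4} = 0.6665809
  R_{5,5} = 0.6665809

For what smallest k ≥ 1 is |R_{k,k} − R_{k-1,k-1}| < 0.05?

|R_{1,1} − R_{0,0}| = 0.2552329 ≥ 0.05
|R_{2,2} − R_{1,1}| = 0.0327190 < 0.05

k = 2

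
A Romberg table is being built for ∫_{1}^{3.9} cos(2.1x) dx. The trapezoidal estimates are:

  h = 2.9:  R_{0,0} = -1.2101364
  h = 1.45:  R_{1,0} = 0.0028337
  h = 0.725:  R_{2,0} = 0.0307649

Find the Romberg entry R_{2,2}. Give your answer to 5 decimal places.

R_{1,1} = (4·0.0028337 − (-1.2101364)) / 3 = 0.4071571
R_{2,1} = 0.0307649 + (0.0307649 − 0.0028337)/3 = 0.0400753
R_{2,2} = (16·0.0400753 − 0.4071571) / 15 = 0.0156032

0.01560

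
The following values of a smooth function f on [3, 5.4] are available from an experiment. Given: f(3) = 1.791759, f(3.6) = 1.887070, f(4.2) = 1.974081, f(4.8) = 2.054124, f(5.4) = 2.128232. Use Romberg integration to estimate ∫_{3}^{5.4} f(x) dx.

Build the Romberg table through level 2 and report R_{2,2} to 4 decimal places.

4.7266

R_{0,0} (trapezoid, 1 panel, h=2.4000): 4.703989
R_{1,0} (trapezoid, 2 panels, h=1.2000): 4.720892
R_{2,0} (trapezoid, 4 panels, h=0.6000): 4.725162
R_{1,1} = 4.720892 + (4.720892 − 4.703989)/3 = 4.726526
R_{2,1} = 4.725162 + (4.725162 − 4.720892)/3 = 4.726585
R_{2,2} = 4.726585 + (4.726585 − 4.726526)/15 = 4.726589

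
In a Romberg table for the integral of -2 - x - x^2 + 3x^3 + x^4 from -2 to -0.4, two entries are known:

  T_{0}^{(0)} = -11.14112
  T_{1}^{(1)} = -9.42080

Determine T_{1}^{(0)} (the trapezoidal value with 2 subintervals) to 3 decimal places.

From T_{1}^{(1)} = (4·T_{1}^{(0)} − T_{0}^{(0)})/3, solve for T_{1}^{(0)}:
4·T_{1}^{(0)} = 3·(-9.42080) + (-11.14112) = -39.40352
T_{1}^{(0)} = -9.85088

-9.851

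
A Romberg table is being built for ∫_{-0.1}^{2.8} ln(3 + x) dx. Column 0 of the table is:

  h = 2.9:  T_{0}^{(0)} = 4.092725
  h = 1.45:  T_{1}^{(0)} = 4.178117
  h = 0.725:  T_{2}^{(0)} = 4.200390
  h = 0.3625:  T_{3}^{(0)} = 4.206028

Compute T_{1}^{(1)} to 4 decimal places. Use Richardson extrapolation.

T_{1}^{(1)} = 4.178117 + (4.178117 − 4.092725)/3 = 4.206581

4.2066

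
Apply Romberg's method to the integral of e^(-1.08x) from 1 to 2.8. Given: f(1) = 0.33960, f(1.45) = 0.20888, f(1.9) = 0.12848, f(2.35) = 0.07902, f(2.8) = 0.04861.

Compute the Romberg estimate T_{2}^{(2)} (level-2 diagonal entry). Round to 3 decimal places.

0.269

T_{0}^{(0)} (trapezoid, 1 panel, h=1.8000): 0.34939
T_{1}^{(0)} (trapezoid, 2 panels, h=0.9000): 0.29033
T_{2}^{(0)} (trapezoid, 4 panels, h=0.4500): 0.27472
T_{1}^{(1)} = 0.29033 + (0.29033 − 0.34939)/3 = 0.27064
T_{2}^{(1)} = 0.27472 + (0.27472 − 0.29033)/3 = 0.26952
T_{2}^{(2)} = 0.26952 + (0.26952 − 0.27064)/15 = 0.26945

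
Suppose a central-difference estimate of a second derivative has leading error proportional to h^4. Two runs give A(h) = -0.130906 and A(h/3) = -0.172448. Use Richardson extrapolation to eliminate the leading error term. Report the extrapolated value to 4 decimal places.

-0.1730

Extrapolated value = (81·A(h/3) − A(h)) / (81 − 1)
= (81·(-0.172448) − (-0.130906)) / 80
= -13.837382 / 80 = -0.172967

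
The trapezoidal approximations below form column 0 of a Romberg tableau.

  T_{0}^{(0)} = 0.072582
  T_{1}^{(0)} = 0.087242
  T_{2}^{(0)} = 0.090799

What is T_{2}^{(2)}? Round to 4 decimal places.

0.0920

Richardson extrapolation on the trapezoidal column (denominator 4−1=3):
T_{1}^{(1)} = (4·0.087242 − 0.072582) / 3 = 0.092129
T_{2}^{(1)} = 0.090799 + (0.090799 − 0.087242)/3 = 0.091985
T_{2}^{(2)} = (16·0.091985 − 0.092129) / 15 = 0.091975
(Column j=1 coincides with Simpson's rule on the same nodes.)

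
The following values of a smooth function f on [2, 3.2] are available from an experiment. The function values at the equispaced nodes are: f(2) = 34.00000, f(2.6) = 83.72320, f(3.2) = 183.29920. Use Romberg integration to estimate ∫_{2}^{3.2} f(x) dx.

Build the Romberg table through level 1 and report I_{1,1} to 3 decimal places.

I_{0,0} (trapezoid, 1 panel, h=1.2000): 130.37952
I_{1,0} (trapezoid, 2 panels, h=0.6000): 115.42368
I_{1,1} = 115.42368 + (115.42368 − 130.37952)/3 = 110.43840

110.438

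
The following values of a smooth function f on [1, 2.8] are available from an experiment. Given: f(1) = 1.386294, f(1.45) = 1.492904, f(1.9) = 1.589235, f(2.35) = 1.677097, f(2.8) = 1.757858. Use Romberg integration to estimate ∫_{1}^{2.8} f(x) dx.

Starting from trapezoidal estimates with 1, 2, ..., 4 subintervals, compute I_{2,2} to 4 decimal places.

2.8504

I_{0,0} (trapezoid, 1 panel, h=1.8000): 2.829737
I_{1,0} (trapezoid, 2 panels, h=0.9000): 2.845180
I_{2,0} (trapezoid, 4 panels, h=0.4500): 2.849090
I_{1,1} = 2.845180 + (2.845180 − 2.829737)/3 = 2.850328
I_{2,1} = 2.849090 + (2.849090 − 2.845180)/3 = 2.850393
I_{2,2} = 2.850393 + (2.850393 − 2.850328)/15 = 2.850397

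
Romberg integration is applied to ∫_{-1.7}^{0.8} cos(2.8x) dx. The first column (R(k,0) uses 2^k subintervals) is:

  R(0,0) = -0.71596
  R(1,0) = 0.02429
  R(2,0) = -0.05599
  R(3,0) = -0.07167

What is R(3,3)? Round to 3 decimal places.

Richardson extrapolation on the trapezoidal column (denominator 4−1=3):
R(1,1) = 0.02429 + (0.02429 − (-0.71596))/3 = 0.27104
R(2,1) = -0.05599 + (-0.05599 − 0.02429)/3 = -0.08275
R(3,1) = -0.07167 + (-0.07167 − (-0.05599))/3 = -0.07690
R(2,2) = -0.08275 + (-0.08275 − 0.27104)/15 = -0.10634
R(3,2) = (16·(-0.07690) − (-0.08275)) / 15 = -0.07651
R(3,3) = -0.07651 + (-0.07651 − (-0.10634))/63 = -0.07604

-0.076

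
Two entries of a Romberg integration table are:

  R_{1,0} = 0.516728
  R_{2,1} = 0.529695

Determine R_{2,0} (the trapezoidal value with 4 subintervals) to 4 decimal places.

0.5265

From R_{2,1} = (4·R_{2,0} − R_{1,0})/3, solve for R_{2,0}:
4·R_{2,0} = 3·0.529695 + 0.516728 = 2.105813
R_{2,0} = 0.526453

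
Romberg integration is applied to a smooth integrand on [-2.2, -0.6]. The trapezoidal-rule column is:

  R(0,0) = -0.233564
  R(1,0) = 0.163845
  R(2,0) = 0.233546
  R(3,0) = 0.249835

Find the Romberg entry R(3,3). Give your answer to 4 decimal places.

Richardson extrapolation on the trapezoidal column (denominator 4−1=3):
R(1,1) = (4·0.163845 − (-0.233564)) / 3 = 0.296315
R(2,1) = 0.233546 + (0.233546 − 0.163845)/3 = 0.256780
R(3,1) = (4·0.249835 − 0.233546) / 3 = 0.255265
R(2,2) = (16·0.256780 − 0.296315) / 15 = 0.254144
R(3,2) = 0.255265 + (0.255265 − 0.256780)/15 = 0.255164
R(3,3) = 0.255164 + (0.255164 − 0.254144)/63 = 0.255180

0.2552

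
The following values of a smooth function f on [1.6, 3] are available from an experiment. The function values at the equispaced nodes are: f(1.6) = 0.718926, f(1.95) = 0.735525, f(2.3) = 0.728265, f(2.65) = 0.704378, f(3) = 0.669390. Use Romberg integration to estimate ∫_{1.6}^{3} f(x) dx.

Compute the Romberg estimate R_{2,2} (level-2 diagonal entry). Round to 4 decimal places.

1.0039

R_{0,0} (trapezoid, 1 panel, h=1.4000): 0.971821
R_{1,0} (trapezoid, 2 panels, h=0.7000): 0.995696
R_{2,0} (trapezoid, 4 panels, h=0.3500): 1.001814
R_{1,1} = 0.995696 + (0.995696 − 0.971821)/3 = 1.003654
R_{2,1} = 1.001814 + (1.001814 − 0.995696)/3 = 1.003853
R_{2,2} = 1.003853 + (1.003853 − 1.003654)/15 = 1.003866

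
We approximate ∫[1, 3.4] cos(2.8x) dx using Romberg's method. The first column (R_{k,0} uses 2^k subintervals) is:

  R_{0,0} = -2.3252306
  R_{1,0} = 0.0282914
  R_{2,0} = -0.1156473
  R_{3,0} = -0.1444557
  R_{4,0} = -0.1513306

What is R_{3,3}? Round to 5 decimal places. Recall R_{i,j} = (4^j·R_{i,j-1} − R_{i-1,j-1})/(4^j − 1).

Richardson extrapolation on the trapezoidal column (denominator 4−1=3):
R_{1,1} = 0.0282914 + (0.0282914 − (-2.3252306))/3 = 0.8127987
R_{2,1} = -0.1156473 + (-0.1156473 − 0.0282914)/3 = -0.1636269
R_{3,1} = (4·(-0.1444557) − (-0.1156473)) / 3 = -0.1540585
R_{2,2} = -0.1636269 + (-0.1636269 − 0.8127987)/15 = -0.2287219
R_{3,2} = -0.1540585 + (-0.1540585 − (-0.1636269))/15 = -0.1534206
R_{3,3} = -0.1534206 + (-0.1534206 − (-0.2287219))/63 = -0.1522253

-0.15223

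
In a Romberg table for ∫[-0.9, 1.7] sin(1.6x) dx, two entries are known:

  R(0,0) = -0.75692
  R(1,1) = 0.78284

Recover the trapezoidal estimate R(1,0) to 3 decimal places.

0.398

From R(1,1) = (4·R(1,0) − R(0,0))/3, solve for R(1,0):
4·R(1,0) = 3·0.78284 + (-0.75692) = 1.59160
R(1,0) = 0.39790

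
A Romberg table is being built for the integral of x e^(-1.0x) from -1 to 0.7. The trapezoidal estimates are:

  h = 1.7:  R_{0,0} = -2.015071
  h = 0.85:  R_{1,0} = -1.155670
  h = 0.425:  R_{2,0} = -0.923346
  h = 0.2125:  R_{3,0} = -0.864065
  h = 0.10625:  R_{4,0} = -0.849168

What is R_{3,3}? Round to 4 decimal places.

-0.8442

Richardson extrapolation on the trapezoidal column (denominator 4−1=3):
R_{1,1} = (4·(-1.155670) − (-2.015071)) / 3 = -0.869203
R_{2,1} = (4·(-0.923346) − (-1.155670)) / 3 = -0.845905
R_{3,1} = -0.864065 + (-0.864065 − (-0.923346))/3 = -0.844305
R_{2,2} = -0.845905 + (-0.845905 − (-0.869203))/15 = -0.844352
R_{3,2} = (16·(-0.844305) − (-0.845905)) / 15 = -0.844198
R_{3,3} = (64·(-0.844198) − (-0.844352)) / 63 = -0.844196
(Column j=1 coincides with Simpson's rule on the same nodes.)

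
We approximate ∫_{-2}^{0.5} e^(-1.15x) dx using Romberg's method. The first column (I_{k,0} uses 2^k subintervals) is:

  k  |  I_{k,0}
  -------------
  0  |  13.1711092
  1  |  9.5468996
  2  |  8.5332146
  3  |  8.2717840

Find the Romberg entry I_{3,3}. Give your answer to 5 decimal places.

I_{1,1} = 9.5468996 + (9.5468996 − 13.1711092)/3 = 8.3388297
I_{2,1} = 8.5332146 + (8.5332146 − 9.5468996)/3 = 8.1953196
I_{3,1} = (4·8.2717840 − 8.5332146) / 3 = 8.1846405
I_{2,2} = 8.1953196 + (8.1953196 − 8.3388297)/15 = 8.1857523
I_{3,2} = (16·8.1846405 − 8.1953196) / 15 = 8.1839286
I_{3,3} = (64·8.1839286 − 8.1857523) / 63 = 8.1838997
(Column j=1 coincides with Simpson's rule on the same nodes.)

8.18390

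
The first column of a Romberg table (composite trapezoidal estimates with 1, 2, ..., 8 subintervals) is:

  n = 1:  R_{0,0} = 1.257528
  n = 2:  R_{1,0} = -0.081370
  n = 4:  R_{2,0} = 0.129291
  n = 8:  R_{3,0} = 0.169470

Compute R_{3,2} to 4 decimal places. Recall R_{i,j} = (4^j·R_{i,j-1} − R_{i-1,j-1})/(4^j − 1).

R_{2,1} = 0.129291 + (0.129291 − (-0.081370))/3 = 0.199511
R_{3,1} = (4·0.169470 − 0.129291) / 3 = 0.182863
R_{3,2} = 0.182863 + (0.182863 − 0.199511)/15 = 0.181753

0.1818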